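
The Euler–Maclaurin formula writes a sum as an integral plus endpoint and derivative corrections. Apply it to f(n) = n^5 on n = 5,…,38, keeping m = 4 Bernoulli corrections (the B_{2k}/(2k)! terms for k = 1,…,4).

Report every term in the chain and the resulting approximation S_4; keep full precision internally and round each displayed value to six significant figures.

S_4 ≈ 5.42308e+08

Integral: ∫_5^38 x^5 dx = 5.01820e+08.
Boundary: ½(f(5) + f(38)) = ½(3125.00 + 7.92352e+07) = 3.96191e+07.
Running total after boundary: 5.41439e+08.
k=1: B_{2}/(2)! × [f^{(1)}(38) − f^{(1)}(5)] = 1/12 × (1.04257e+07 − 3125.00) = 868546.
After k=1: 5.42308e+08.
k=2: B_{4}/(4)! × [f^{(3)}(38) − f^{(3)}(5)] = −1/720 × (86640.0 − 1500.00) = -118.250.
After k=2: 5.42308e+08.
k=3: B_{6}/(6)! × [f^{(5)}(38) − f^{(5)}(5)] = 1/30240 × (120.000 − 120.000) = 0.00000.
After k=3: 5.42308e+08.
k=4: B_{8}/(8)! × [f^{(7)}(38) − f^{(7)}(5)] = −1/1209600 × (0.00000 − 0.00000) = 0.00000.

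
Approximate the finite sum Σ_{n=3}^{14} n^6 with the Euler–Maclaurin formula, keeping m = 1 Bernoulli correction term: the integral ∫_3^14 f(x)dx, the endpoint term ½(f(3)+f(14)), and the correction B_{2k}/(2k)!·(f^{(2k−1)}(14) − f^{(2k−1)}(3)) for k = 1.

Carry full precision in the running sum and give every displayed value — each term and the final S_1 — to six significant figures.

∫_3^14 x^6 dx evaluates to 1.50588e+07.
Boundary: ½(f(3) + f(14)) = ½(729.000 + 7.52954e+06) = 3.76513e+06.
So far: 1.88239e+07.
k=1: B_{2}/(2)! × [f^{(1)}(14) − f^{(1)}(3)] = 1/12 × (3.22694e+06 − 1458.00) = 268790.

S_1 ≈ 1.90927e+07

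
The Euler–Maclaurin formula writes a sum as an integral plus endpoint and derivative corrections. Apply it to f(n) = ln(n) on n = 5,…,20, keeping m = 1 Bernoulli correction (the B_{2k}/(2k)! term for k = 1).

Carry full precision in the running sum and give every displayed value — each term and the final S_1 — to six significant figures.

∫_5^20 ln(x) dx evaluates to 36.8675.
Boundary: ½(f(5) + f(20)) = ½(1.60944 + 2.99573) = 2.30259.
Integral + boundary = 39.1700.
k=1: B_{2}/(2)! × [f^{(1)}(20) − f^{(1)}(5)] = 1/12 × (0.0500000 − 0.200000) = -0.0125000.

S_1 ≈ 39.1575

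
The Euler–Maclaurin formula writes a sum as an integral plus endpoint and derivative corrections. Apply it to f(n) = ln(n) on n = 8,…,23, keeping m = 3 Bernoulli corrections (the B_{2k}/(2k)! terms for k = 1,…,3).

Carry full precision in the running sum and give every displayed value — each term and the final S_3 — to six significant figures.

Integral: ∫_8^23 ln(x) dx = 40.4808.
Boundary: ½(f(8) + f(23)) = ½(2.07944 + 3.13549) = 2.60747.
Integral + boundary = 43.0883.
Correction k=1: B_{2}/2! · (f^{(1)}(23) − f^{(1)}(8)) = 1/12 · (0.0434783 − 0.125000) = -0.00679348.
Running total after k=1: 43.0815.
Correction k=2: B_{4}/4! · (f^{(3)}(23) − f^{(3)}(8)) = −1/720 · (0.000164379 − 0.00390625) = 5.19704e-06.
Running total after k=2: 43.0815.
Correction k=3: B_{6}/6! · (f^{(5)}(23) − f^{(5)}(8)) = 1/30240 · (3.72883e-06 − 0.000732422) = -2.40970e-08.

S_3 ≈ 43.0815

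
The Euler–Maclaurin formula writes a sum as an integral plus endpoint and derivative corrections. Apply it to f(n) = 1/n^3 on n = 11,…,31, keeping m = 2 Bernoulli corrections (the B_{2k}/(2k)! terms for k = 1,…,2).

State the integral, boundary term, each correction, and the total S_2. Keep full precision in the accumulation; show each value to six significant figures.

The integral term ∫_11^31 1/x^3 dx = 0.00361194.
Endpoint term: (f(11) + f(31))/2 = (0.000751315 + 3.35672e-05)/2 = 0.000392441.
Integral + boundary = 0.00400438.
k=1: B_{2}/(2)! × [f^{(1)}(31) − f^{(1)}(11)] = 1/12 × (-3.24844e-06 − (-0.000204904)) = 1.68046e-05.
Partial sum through k=1: 0.00402119.
k=2: B_{4}/(4)! × [f^{(3)}(31) − f^{(3)}(11)] = −1/720 × (-6.76054e-08 − (-3.38684e-05)) = -4.69456e-08.

S_2 ≈ 0.00402114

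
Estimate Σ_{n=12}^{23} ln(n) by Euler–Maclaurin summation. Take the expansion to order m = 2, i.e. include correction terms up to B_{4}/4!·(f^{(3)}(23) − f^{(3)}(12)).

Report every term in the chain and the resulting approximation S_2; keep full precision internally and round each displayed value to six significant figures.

∫_12^23 ln(x) dx evaluates to 31.2975.
Boundary: ½(f(12) + f(23)) = ½(2.48491 + 3.13549) = 2.81020.
Integral + boundary = 34.1077.
k=1: B_{2}/(2)! × [f^{(1)}(23) − f^{(1)}(12)] = 1/12 × (0.0434783 − 0.0833333) = -0.00332126.
Running total after k=1: 34.1044.
k=2: B_{4}/(4)! × [f^{(3)}(23) − f^{(3)}(12)] = −1/720 × (0.000164379 − 0.00115741) = 1.37921e-06.

S_2 ≈ 34.1044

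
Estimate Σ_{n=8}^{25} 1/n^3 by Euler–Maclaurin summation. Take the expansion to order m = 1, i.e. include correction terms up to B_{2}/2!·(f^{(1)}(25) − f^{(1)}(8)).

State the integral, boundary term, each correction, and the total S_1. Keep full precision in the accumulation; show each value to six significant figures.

Integral: ∫_8^25 1/x^3 dx = 0.00701250.
Endpoint term: (f(8) + f(25))/2 = (0.00195312 + 6.40000e-05)/2 = 0.00100856.
So far: 0.00802106.
Correction k=1: B_{2}/2! · (f^{(1)}(25) − f^{(1)}(8)) = 1/12 · (-7.68000e-06 − (-0.000732422)) = 6.03952e-05.

S_1 ≈ 0.00808146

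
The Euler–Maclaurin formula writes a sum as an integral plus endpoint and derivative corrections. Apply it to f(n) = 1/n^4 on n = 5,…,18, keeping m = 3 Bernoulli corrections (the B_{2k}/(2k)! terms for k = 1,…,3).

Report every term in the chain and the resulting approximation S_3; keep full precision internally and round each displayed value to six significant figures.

∫_5^18 1/x^4 dx evaluates to 0.00260951.
Endpoint term: (f(5) + f(18))/2 = (0.00160000 + 9.52599e-06)/2 = 0.000804763.
So far: 0.00341427.
k=1: B_{2}/(2)! × [f^{(1)}(18) − f^{(1)}(5)] = 1/12 × (-2.11689e-06 − (-0.00128000)) = 0.000106490.
After k=1: 0.00352076.
k=2: B_{4}/(4)! × [f^{(3)}(18) − f^{(3)}(5)] = −1/720 × (-1.96008e-07 − (-0.00153600)) = -2.13306e-06.
After k=2: 0.00351863.
k=3: B_{6}/(6)! × [f^{(5)}(18) − f^{(5)}(5)] = 1/30240 × (-3.38779e-08 − (-0.00344064)) = 1.13777e-07.

S_3 ≈ 0.00351874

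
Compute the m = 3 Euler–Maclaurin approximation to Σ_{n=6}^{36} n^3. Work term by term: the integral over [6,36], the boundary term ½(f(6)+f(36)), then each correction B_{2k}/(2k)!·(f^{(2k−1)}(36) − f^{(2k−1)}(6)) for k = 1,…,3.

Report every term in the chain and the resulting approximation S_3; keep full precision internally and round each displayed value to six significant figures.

The integral term ∫_6^36 x^3 dx = 419580.
Endpoint term: (f(6) + f(36))/2 = (216.000 + 46656.0)/2 = 23436.0.
Running total after boundary: 443016.
Order-1 term: 1/12 · (3888.00 − 108.000) = 315.000.
After k=1: 443331.
Order-2 term: −1/720 · (6.00000 − 6.00000) = 0.00000.
After k=2: 443331.
Order-3 term: 1/30240 · (0.00000 − 0.00000) = 0.00000.

S_3 ≈ 443331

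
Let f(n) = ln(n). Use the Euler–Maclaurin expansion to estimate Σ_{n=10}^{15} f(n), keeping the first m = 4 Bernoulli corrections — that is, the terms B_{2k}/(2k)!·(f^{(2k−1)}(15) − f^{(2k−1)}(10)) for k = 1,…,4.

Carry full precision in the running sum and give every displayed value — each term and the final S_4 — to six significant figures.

S_4 ≈ 15.0974

Integral: ∫_10^15 ln(x) dx = 12.5949.
½[f(10) + f(15)] = ½[2.30259 + 2.70805] = 2.50532.
Running total after boundary: 15.1002.
Correction k=1: B_{2}/2! · (f^{(1)}(15) − f^{(1)}(10)) = 1/12 · (0.0666667 − 0.100000) = -0.00277778.
After k=1: 15.0974.
Correction k=2: B_{4}/4! · (f^{(3)}(15) − f^{(3)}(10)) = −1/720 · (0.000592593 − 0.00200000) = 1.95473e-06.
After k=2: 15.0974.
Correction k=3: B_{6}/6! · (f^{(5)}(15) − f^{(5)}(10)) = 1/30240 · (3.16049e-05 − 0.000240000) = -6.89137e-09.
After k=3: 15.0974.
Correction k=4: B_{8}/8! · (f^{(7)}(15) − f^{(7)}(10)) = −1/1209600 · (4.21399e-06 − 7.20000e-05) = 5.60400e-11.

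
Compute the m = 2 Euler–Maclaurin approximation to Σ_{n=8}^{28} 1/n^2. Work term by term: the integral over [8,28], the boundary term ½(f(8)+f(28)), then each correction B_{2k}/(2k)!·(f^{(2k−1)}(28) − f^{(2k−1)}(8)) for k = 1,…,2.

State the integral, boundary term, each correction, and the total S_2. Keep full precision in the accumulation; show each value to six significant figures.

S_2 ≈ 0.0980529

Integral: ∫_8^28 1/x^2 dx = 0.0892857.
Endpoint term: (f(8) + f(28))/2 = (0.0156250 + 0.00127551)/2 = 0.00845026.
Integral + boundary = 0.0977360.
Order-1 term: 1/12 · (-9.11079e-05 − (-0.00390625)) = 0.000317929.
Running total after k=1: 0.0980539.
Order-2 term: −1/720 · (-1.39451e-06 − (-0.000732422)) = -1.01532e-06.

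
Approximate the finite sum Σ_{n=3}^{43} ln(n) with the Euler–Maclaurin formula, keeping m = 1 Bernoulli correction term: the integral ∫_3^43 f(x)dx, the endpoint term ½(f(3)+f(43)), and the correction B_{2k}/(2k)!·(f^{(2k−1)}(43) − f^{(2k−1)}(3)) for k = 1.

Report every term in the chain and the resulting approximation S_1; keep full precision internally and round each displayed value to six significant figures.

Integral: ∫_3^43 ln(x) dx = 118.436.
½[f(3) + f(43)] = ½[1.09861 + 3.76120] = 2.42991.
Integral + boundary = 120.866.
Order-1 term: 1/12 · (0.0232558 − 0.333333) = -0.0258398.

S_1 ≈ 120.840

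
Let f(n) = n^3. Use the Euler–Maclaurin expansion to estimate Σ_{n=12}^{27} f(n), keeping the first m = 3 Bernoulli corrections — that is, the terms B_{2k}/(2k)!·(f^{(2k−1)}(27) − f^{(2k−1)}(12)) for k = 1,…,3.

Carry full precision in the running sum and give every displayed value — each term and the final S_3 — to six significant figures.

S_3 ≈ 138528

Integral: ∫_12^27 x^3 dx = 127676.
Boundary: ½(f(12) + f(27)) = ½(1728.00 + 19683.0) = 10705.5.
So far: 138382.
Order-1 term: 1/12 · (2187.00 − 432.000) = 146.250.
Running total after k=1: 138528.
Order-2 term: −1/720 · (6.00000 − 6.00000) = 0.00000.
Running total after k=2: 138528.
Order-3 term: 1/30240 · (0.00000 − 0.00000) = 0.00000.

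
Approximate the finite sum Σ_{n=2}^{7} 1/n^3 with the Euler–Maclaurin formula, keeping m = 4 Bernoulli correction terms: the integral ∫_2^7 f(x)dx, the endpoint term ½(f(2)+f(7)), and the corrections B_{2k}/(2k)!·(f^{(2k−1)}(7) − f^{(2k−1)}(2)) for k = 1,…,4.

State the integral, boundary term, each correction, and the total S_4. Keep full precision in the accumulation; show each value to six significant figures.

S_4 ≈ 0.193152

Integral: ∫_2^7 1/x^3 dx = 0.114796.
Boundary: ½(f(2) + f(7)) = ½(0.125000 + 0.00291545) = 0.0639577.
So far: 0.178754.
Order-1 term: 1/12 · (-0.00124948 − (-0.187500)) = 0.0155209.
Running total after k=1: 0.194275.
Order-2 term: −1/720 · (-0.000509992 − (-0.937500)) = -0.00130138.
Running total after k=2: 0.192973.
Order-3 term: 1/30240 · (-0.000437136 − (-9.84375)) = 0.000325506.
Running total after k=3: 0.193299.
Order-4 term: −1/1209600 · (-0.000642322 − (-177.188)) = -0.000146484.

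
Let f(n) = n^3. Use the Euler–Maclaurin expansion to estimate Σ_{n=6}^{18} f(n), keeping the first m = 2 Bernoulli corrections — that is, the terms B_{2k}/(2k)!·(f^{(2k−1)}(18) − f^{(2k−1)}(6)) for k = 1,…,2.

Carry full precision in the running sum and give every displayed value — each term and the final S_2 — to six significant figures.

∫_6^18 x^3 dx evaluates to 25920.0.
½[f(6) + f(18)] = ½[216.000 + 5832.00] = 3024.00.
So far: 28944.0.
Order-1 term: 1/12 · (972.000 − 108.000) = 72.0000.
Running total after k=1: 29016.0.
Order-2 term: −1/720 · (6.00000 − 6.00000) = 0.00000.

S_2 ≈ 29016.0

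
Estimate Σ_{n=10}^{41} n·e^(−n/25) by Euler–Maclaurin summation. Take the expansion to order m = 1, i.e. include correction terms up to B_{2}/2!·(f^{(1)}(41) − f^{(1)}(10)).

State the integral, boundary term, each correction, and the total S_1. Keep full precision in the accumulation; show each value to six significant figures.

S_1 ≈ 273.747

The integral term ∫_10^41 x·e^(−x/25) dx = 266.463.
Endpoint term: (f(10) + f(41))/2 = (6.70320 + 7.95318)/2 = 7.32819.
Running total after boundary: 273.791.
k=1: B_{2}/(2)! × [f^{(1)}(41) − f^{(1)}(10)] = 1/12 × (-0.124147 − 0.402192) = -0.0438616.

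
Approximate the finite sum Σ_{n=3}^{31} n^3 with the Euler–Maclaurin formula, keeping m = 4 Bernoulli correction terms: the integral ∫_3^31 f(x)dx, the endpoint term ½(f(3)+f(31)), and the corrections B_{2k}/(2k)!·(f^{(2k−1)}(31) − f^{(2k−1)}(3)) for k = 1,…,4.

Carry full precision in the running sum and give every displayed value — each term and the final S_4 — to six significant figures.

S_4 ≈ 246007

Integral: ∫_3^31 x^3 dx = 230860.
Endpoint term: (f(3) + f(31))/2 = (27.0000 + 29791.0)/2 = 14909.0.
So far: 245769.
k=1: B_{2}/(2)! × [f^{(1)}(31) − f^{(1)}(3)] = 1/12 × (2883.00 − 27.0000) = 238.000.
Running total after k=1: 246007.
k=2: B_{4}/(4)! × [f^{(3)}(31) − f^{(3)}(3)] = −1/720 × (6.00000 − 6.00000) = 0.00000.
Running total after k=2: 246007.
k=3: B_{6}/(6)! × [f^{(5)}(31) − f^{(5)}(3)] = 1/30240 × (0.00000 − 0.00000) = 0.00000.
Running total after k=3: 246007.
k=4: B_{8}/(8)! × [f^{(7)}(31) − f^{(7)}(3)] = −1/1209600 × (0.00000 − 0.00000) = 0.00000.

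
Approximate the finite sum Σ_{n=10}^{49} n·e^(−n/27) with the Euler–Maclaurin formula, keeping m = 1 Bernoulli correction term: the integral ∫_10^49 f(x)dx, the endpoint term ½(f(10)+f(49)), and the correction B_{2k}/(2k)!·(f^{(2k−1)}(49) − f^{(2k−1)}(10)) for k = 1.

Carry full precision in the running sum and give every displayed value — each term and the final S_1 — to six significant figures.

Integral: ∫_10^49 x·e^(−x/27) dx = 355.583.
Boundary: ½(f(10) + f(49)) = ½(6.90479 + 7.98054) = 7.44266.
Integral + boundary = 363.025.
k=1: B_{2}/(2)! × [f^{(1)}(49) − f^{(1)}(10)] = 1/12 × (-0.132707 − 0.434746) = -0.0472878.

S_1 ≈ 362.978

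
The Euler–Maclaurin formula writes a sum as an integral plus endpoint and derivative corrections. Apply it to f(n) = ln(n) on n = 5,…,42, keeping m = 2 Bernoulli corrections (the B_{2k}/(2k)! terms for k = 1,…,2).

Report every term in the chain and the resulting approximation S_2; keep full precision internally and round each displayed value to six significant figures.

S_2 ≈ 114.594

The integral term ∫_5^42 ln(x) dx = 111.935.
Endpoint term: (f(5) + f(42))/2 = (1.60944 + 3.73767)/2 = 2.67355.
So far: 114.608.
k=1: B_{2}/(2)! × [f^{(1)}(42) − f^{(1)}(5)] = 1/12 × (0.0238095 − 0.200000) = -0.0146825.
Partial sum through k=1: 114.594.
k=2: B_{4}/(4)! × [f^{(3)}(42) − f^{(3)}(5)] = −1/720 × (2.69949e-05 − 0.0160000) = 2.21847e-05.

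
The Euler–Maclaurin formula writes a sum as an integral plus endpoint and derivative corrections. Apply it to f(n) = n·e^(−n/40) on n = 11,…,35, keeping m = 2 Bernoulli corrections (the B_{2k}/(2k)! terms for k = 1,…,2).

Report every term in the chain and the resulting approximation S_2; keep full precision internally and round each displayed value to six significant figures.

∫_11^35 x·e^(−x/40) dx evaluates to 298.941.
Endpoint term: (f(11) + f(35))/2 = (8.35529 + 14.5902)/2 = 11.4727.
So far: 310.414.
k=1: B_{2}/(2)! × [f^{(1)}(35) − f^{(1)}(11)] = 1/12 × (0.0521078 − 0.550690) = -0.0415485.
Partial sum through k=1: 310.372.
k=2: B_{4}/(4)! × [f^{(3)}(35) − f^{(3)}(11)] = −1/720 × (0.000553645 − 0.00129365) = 1.02778e-06.

S_2 ≈ 310.372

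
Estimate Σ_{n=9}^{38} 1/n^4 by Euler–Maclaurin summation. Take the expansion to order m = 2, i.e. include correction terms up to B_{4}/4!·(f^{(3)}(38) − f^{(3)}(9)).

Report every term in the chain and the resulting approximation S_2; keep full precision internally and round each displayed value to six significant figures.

The integral term ∫_9^38 1/x^4 dx = 0.000451173.
½[f(9) + f(38)] = ½[0.000152416 + 4.79585e-07] = 7.64477e-05.
So far: 0.000527620.
Order-1 term: 1/12 · (-5.04826e-08 − (-6.77404e-05)) = 5.64082e-06.
After k=1: 0.000533261.
Order-2 term: −1/720 · (-1.04881e-09 − (-2.50890e-05)) = -3.48444e-08.

S_2 ≈ 0.000533226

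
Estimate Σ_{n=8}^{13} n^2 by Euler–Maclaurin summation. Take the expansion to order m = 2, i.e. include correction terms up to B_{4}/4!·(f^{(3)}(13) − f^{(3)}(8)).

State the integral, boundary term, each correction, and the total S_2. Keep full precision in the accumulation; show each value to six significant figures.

Integral: ∫_8^13 x^2 dx = 561.667.
½[f(8) + f(13)] = ½[64.0000 + 169.000] = 116.500.
So far: 678.167.
Correction k=1: B_{2}/2! · (f^{(1)}(13) − f^{(1)}(8)) = 1/12 · (26.0000 − 16.0000) = 0.833333.
Running total after k=1: 679.000.
Correction k=2: B_{4}/4! · (f^{(3)}(13) − f^{(3)}(8)) = −1/720 · (0.00000 − 0.00000) = 0.00000.

S_2 ≈ 679.000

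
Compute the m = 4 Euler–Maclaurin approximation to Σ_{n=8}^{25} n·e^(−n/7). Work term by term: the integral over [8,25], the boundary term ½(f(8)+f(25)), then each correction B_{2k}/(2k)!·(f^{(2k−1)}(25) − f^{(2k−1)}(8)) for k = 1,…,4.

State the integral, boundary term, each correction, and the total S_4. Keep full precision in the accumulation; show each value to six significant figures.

S_4 ≈ 28.8121

The integral term ∫_8^25 x·e^(−x/7) dx = 27.1873.
Endpoint term: (f(8) + f(25))/2 = (2.55125 + 0.702891)/2 = 1.62707.
So far: 28.8144.
k=1: B_{2}/(2)! × [f^{(1)}(25) − f^{(1)}(8)] = 1/12 × (-0.0722974 − (-0.0455581)) = -0.00222828.
Running total after k=1: 28.8121.
k=2: B_{4}/(4)! × [f^{(3)}(25) − f^{(3)}(8)] = −1/720 × (-0.000327879 − 0.0120868) = 1.72427e-05.
Running total after k=2: 28.8121.
k=3: B_{6}/(6)! × [f^{(5)}(25) − f^{(5)}(8)] = 1/30240 × (1.67285e-05 − 0.000512315) = -1.63884e-08.
Running total after k=3: 28.8121.
k=4: B_{8}/(8)! × [f^{(7)}(25) − f^{(7)}(8)] = −1/1209600 × (8.19357e-07 − 1.58767e-05) = 1.24482e-11.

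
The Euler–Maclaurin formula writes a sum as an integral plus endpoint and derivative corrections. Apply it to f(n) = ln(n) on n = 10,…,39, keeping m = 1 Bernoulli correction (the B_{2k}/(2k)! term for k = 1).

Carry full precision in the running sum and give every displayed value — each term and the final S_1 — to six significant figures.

∫_10^39 ln(x) dx evaluates to 90.8531.
Boundary: ½(f(10) + f(39)) = ½(2.30259 + 3.66356) = 2.98307.
Running total after boundary: 93.8361.
Correction k=1: B_{2}/2! · (f^{(1)}(39) − f^{(1)}(10)) = 1/12 · (0.0256410 − 0.100000) = -0.00619658.

S_1 ≈ 93.8299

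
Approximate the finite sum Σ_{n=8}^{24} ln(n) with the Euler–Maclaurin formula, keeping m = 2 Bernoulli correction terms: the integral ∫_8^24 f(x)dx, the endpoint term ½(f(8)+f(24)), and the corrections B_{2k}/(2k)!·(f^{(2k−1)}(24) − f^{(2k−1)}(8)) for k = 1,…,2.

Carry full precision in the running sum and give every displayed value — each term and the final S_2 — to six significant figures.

The integral term ∫_8^24 ln(x) dx = 43.6378.
½[f(8) + f(24)] = ½[2.07944 + 3.17805] = 2.62875.
Integral + boundary = 46.2665.
Order-1 term: 1/12 · (0.0416667 − 0.125000) = -0.00694444.
Running total after k=1: 46.2596.
Order-2 term: −1/720 · (0.000144676 − 0.00390625) = 5.22441e-06.

S_2 ≈ 46.2596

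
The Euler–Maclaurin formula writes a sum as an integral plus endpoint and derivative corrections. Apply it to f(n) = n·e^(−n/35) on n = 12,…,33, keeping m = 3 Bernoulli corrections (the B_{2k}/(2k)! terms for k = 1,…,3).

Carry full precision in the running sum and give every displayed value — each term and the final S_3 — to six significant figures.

The integral term ∫_12^33 x·e^(−x/35) dx = 240.480.
Boundary: ½(f(12) + f(33)) = ½(8.51688 + 12.8539) = 10.6854.
Running total after boundary: 251.165.
k=1: B_{2}/(2)! × [f^{(1)}(33) − f^{(1)}(12)] = 1/12 × (0.0222579 − 0.466400) = -0.0370119.
After k=1: 251.128.
k=2: B_{4}/(4)! × [f^{(3)}(33) − f^{(3)}(12)] = −1/720 × (0.000654110 − 0.00153949) = 1.22970e-06.
After k=2: 251.128.
k=3: B_{6}/(6)! × [f^{(5)}(33) − f^{(5)}(12)] = 1/30240 × (1.05310e-06 − 2.20265e-06) = -3.80143e-11.

S_3 ≈ 251.128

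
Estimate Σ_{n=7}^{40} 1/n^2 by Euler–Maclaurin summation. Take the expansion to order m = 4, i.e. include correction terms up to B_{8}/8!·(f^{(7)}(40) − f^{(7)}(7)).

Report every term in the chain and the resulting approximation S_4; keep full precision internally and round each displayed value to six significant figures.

S_4 ≈ 0.128855

Integral: ∫_7^40 1/x^2 dx = 0.117857.
Boundary: ½(f(7) + f(40)) = ½(0.0204082 + 0.000625000) = 0.0105166.
So far: 0.128374.
k=1: B_{2}/(2)! × [f^{(1)}(40) − f^{(1)}(7)] = 1/12 × (-3.12500e-05 − (-0.00583090)) = 0.000483304.
After k=1: 0.128857.
k=2: B_{4}/(4)! × [f^{(3)}(40) − f^{(3)}(7)] = −1/720 × (-2.34375e-07 − (-0.00142798)) = -1.98298e-06.
After k=2: 0.128855.
k=3: B_{6}/(6)! × [f^{(5)}(40) − f^{(5)}(7)] = 1/30240 × (-4.39453e-09 − (-0.000874271)) = 2.89109e-08.
After k=3: 0.128855.
k=4: B_{8}/(8)! × [f^{(7)}(40) − f^{(7)}(7)] = −1/1209600 × (-1.53809e-10 − (-0.000999167)) = -8.26031e-10.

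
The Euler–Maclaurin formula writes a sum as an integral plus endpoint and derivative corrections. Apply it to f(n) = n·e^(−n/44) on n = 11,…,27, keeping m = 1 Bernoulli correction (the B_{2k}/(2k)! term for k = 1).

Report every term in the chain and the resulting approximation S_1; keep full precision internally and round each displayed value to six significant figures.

S_1 ≈ 204.992

The integral term ∫_11^27 x·e^(−x/44) dx = 193.431.
½[f(11) + f(27)] = ½[8.56681 + 14.6172] = 11.5920.
Running total after boundary: 205.023.
Correction k=1: B_{2}/2! · (f^{(1)}(27) − f^{(1)}(11)) = 1/12 · (0.209169 − 0.584101) = -0.0312443.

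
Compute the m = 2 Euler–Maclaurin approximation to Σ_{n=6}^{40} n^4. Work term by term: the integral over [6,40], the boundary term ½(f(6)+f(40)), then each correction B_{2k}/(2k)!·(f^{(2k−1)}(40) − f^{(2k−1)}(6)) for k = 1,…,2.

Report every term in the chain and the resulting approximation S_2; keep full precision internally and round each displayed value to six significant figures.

S_2 ≈ 2.17804e+07

The integral term ∫_6^40 x^4 dx = 2.04784e+07.
Boundary: ½(f(6) + f(40)) = ½(1296.00 + 2.56000e+06) = 1.28065e+06.
So far: 2.17591e+07.
k=1: B_{2}/(2)! × [f^{(1)}(40) − f^{(1)}(6)] = 1/12 × (256000 − 864.000) = 21261.3.
After k=1: 2.17804e+07.
k=2: B_{4}/(4)! × [f^{(3)}(40) − f^{(3)}(6)] = −1/720 × (960.000 − 144.000) = -1.13333.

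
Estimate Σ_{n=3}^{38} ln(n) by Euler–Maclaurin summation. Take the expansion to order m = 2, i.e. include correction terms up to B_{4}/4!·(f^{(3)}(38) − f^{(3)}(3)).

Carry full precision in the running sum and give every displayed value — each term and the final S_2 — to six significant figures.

Integral: ∫_3^38 ln(x) dx = 99.9324.
½[f(3) + f(38)] = ½[1.09861 + 3.63759] = 2.36810.
Running total after boundary: 102.301.
k=1: B_{2}/(2)! × [f^{(1)}(38) − f^{(1)}(3)] = 1/12 × (0.0263158 − 0.333333) = -0.0255848.
Running total after k=1: 102.275.
k=2: B_{4}/(4)! × [f^{(3)}(38) − f^{(3)}(3)] = −1/720 × (3.64485e-05 − 0.0740741) = 0.000102830.

S_2 ≈ 102.275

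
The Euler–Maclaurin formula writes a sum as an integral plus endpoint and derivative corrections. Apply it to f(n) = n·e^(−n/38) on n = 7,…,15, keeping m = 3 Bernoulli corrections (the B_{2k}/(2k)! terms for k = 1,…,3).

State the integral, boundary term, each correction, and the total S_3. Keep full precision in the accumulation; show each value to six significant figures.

S_3 ≈ 73.1046

∫_7^15 x·e^(−x/38) dx evaluates to 65.1621.
½[f(7) + f(15)] = ½[5.82232 + 10.1079] = 7.96509.
Running total after boundary: 73.1272.
Correction k=1: B_{2}/2! · (f^{(1)}(15) − f^{(1)}(7)) = 1/12 · (0.407861 − 0.678542) = -0.0225567.
Partial sum through k=1: 73.1046.
Correction k=2: B_{4}/4! · (f^{(3)}(15) − f^{(3)}(7)) = −1/720 · (0.00121577 − 0.00162193) = 5.64104e-07.
Partial sum through k=2: 73.1046.
Correction k=3: B_{6}/6! · (f^{(5)}(15) − f^{(5)}(7)) = 1/30240 · (1.48829e-06 − 1.92102e-06) = -1.43097e-11.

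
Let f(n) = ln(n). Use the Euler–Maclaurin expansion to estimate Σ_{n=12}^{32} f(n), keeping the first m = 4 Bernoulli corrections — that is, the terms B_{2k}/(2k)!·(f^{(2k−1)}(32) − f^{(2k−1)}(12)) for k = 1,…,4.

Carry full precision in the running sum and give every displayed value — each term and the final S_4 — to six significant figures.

S_4 ≈ 64.0557

∫_12^32 ln(x) dx evaluates to 61.0847.
½[f(12) + f(32)] = ½[2.48491 + 3.46574] = 2.97532.
So far: 64.0600.
Order-1 term: 1/12 · (0.0312500 − 0.0833333) = -0.00434028.
Partial sum through k=1: 64.0557.
Order-2 term: −1/720 · (6.10352e-05 − 0.00115741) = 1.52274e-06.
Partial sum through k=2: 64.0557.
Order-3 term: 1/30240 · (7.15256e-07 − 9.64506e-05) = -3.16585e-09.
Partial sum through k=3: 64.0557.
Order-4 term: −1/1209600 · (2.09548e-08 − 2.00939e-05) = 1.65947e-11.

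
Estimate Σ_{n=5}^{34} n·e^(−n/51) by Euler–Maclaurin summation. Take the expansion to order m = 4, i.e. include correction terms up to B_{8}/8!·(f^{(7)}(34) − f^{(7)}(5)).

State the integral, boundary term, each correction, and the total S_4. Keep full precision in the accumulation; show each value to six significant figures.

S_4 ≈ 374.565

Integral: ∫_5^34 x·e^(−x/51) dx = 363.625.
Endpoint term: (f(5) + f(34))/2 = (4.53307 + 17.4562)/2 = 10.9946.
Integral + boundary = 374.619.
Correction k=1: B_{2}/2! · (f^{(1)}(34) − f^{(1)}(5)) = 1/12 · (0.171139 − 0.817730) = -0.0538826.
After k=1: 374.565.
Correction k=2: B_{4}/4! · (f^{(3)}(34) − f^{(3)}(5)) = −1/720 · (0.000460582 − 0.00101152) = 7.65188e-07.
After k=2: 374.565.
Correction k=3: B_{6}/6! · (f^{(5)}(34) − f^{(5)}(5)) = 1/30240 · (3.28861e-07 − 6.56918e-07) = -1.08485e-11.
After k=3: 374.565.
Correction k=4: B_{8}/8! · (f^{(7)}(34) − f^{(7)}(5)) = −1/1209600 · (1.84791e-10 − 3.55610e-10) = 1.41219e-16.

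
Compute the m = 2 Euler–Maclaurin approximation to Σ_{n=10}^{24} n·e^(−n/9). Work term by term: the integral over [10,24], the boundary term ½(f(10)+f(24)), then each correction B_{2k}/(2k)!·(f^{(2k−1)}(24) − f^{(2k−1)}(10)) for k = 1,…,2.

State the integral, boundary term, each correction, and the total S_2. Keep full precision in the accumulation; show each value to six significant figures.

The integral term ∫_10^24 x·e^(−x/9) dx = 35.6554.
½[f(10) + f(24)] = ½[3.29193 + 1.66760] = 2.47977.
Running total after boundary: 38.1352.
Order-1 term: 1/12 · (-0.115806 − (-0.0365770)) = -0.00660240.
Partial sum through k=1: 38.1286.
Order-2 term: −1/720 · (0.000285940 − 0.00767665) = 1.02649e-05.

S_2 ≈ 38.1286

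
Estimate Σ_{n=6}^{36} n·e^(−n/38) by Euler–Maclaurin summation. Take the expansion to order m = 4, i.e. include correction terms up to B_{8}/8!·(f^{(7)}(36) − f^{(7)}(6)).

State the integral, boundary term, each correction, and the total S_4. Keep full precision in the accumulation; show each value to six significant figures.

S_4 ≈ 346.889

Integral: ∫_6^36 x·e^(−x/38) dx = 337.406.
Boundary: ½(f(6) + f(36)) = ½(5.12364 + 13.9594) = 9.54150.
So far: 346.947.
Correction k=1: B_{2}/2! · (f^{(1)}(36) − f^{(1)}(6)) = 1/12 · (0.0204084 − 0.719107) = -0.0582249.
Partial sum through k=1: 346.889.
Correction k=2: B_{4}/4! · (f^{(3)}(36) − f^{(3)}(6)) = −1/720 · (0.000551197 − 0.00168074) = 1.56881e-06.
Partial sum through k=2: 346.889.
Correction k=3: B_{6}/6! · (f^{(5)}(36) − f^{(5)}(6)) = 1/30240 · (7.53643e-07 − 1.98302e-06) = -4.06540e-11.
Partial sum through k=3: 346.889.
Correction k=4: B_{8}/8! · (f^{(7)}(36) − f^{(7)}(6)) = −1/1209600 · (7.79481e-10 − 1.94051e-09) = 9.59843e-16.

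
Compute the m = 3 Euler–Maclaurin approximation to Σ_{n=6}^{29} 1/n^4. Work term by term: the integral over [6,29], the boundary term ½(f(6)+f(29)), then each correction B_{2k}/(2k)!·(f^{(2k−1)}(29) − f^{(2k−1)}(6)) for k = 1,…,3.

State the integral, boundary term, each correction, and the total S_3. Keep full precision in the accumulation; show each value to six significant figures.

S_3 ≈ 0.00195833

∫_6^29 1/x^4 dx evaluates to 0.00152954.
½[f(6) + f(29)] = ½[0.000771605 + 1.41387e-06] = 0.000386509.
Running total after boundary: 0.00191605.
k=1: B_{2}/(2)! × [f^{(1)}(29) − f^{(1)}(6)] = 1/12 × (-1.95016e-07 − (-0.000514403)) = 4.28507e-05.
Partial sum through k=1: 0.00195890.
k=2: B_{4}/(4)! × [f^{(3)}(29) − f^{(3)}(6)] = −1/720 × (-6.95657e-09 − (-0.000428669)) = -5.95365e-07.
Partial sum through k=2: 0.00195831.
k=3: B_{6}/(6)! × [f^{(5)}(29) − f^{(5)}(6)] = 1/30240 × (-4.63220e-10 − (-0.000666819)) = 2.20509e-08.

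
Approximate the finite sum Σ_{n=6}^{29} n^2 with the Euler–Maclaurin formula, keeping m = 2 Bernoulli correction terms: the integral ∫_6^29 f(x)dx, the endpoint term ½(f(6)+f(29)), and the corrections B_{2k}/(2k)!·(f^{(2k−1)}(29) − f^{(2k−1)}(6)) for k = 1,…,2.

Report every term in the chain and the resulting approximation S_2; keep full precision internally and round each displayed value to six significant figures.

The integral term ∫_6^29 x^2 dx = 8057.67.
½[f(6) + f(29)] = ½[36.0000 + 841.000] = 438.500.
Running total after boundary: 8496.17.
Correction k=1: B_{2}/2! · (f^{(1)}(29) − f^{(1)}(6)) = 1/12 · (58.0000 − 12.0000) = 3.83333.
Partial sum through k=1: 8500.00.
Correction k=2: B_{4}/4! · (f^{(3)}(29) − f^{(3)}(6)) = −1/720 · (0.00000 − 0.00000) = 0.00000.

S_2 ≈ 8500.00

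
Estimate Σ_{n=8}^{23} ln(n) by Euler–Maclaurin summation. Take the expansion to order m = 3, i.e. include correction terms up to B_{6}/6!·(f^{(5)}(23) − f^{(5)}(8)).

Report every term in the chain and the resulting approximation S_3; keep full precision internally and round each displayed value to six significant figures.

S_3 ≈ 43.0815

The integral term ∫_8^23 ln(x) dx = 40.4808.
½[f(8) + f(23)] = ½[2.07944 + 3.13549] = 2.60747.
So far: 43.0883.
Order-1 term: 1/12 · (0.0434783 − 0.125000) = -0.00679348.
Partial sum through k=1: 43.0815.
Order-2 term: −1/720 · (0.000164379 − 0.00390625) = 5.19704e-06.
Partial sum through k=2: 43.0815.
Order-3 term: 1/30240 · (3.72883e-06 − 0.000732422) = -2.40970e-08.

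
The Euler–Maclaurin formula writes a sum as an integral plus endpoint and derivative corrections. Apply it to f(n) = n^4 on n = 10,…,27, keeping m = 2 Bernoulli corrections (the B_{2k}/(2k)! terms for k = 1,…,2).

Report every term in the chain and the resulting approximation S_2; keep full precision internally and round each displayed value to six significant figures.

S_2 ≈ 3.12673e+06

Integral: ∫_10^27 x^4 dx = 2.84978e+06.
Endpoint term: (f(10) + f(27))/2 = (10000.0 + 531441)/2 = 270720.
Running total after boundary: 3.12050e+06.
Order-1 term: 1/12 · (78732.0 − 4000.00) = 6227.67.
Partial sum through k=1: 3.12673e+06.
Order-2 term: −1/720 · (648.000 − 240.000) = -0.566667.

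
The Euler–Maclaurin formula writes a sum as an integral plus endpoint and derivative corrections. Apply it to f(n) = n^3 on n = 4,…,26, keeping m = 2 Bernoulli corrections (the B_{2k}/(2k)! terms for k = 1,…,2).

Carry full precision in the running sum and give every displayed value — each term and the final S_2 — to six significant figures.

S_2 ≈ 123165

The integral term ∫_4^26 x^3 dx = 114180.
Endpoint term: (f(4) + f(26))/2 = (64.0000 + 17576.0)/2 = 8820.00.
Running total after boundary: 123000.
k=1: B_{2}/(2)! × [f^{(1)}(26) − f^{(1)}(4)] = 1/12 × (2028.00 − 48.0000) = 165.000.
Running total after k=1: 123165.
k=2: B_{4}/(4)! × [f^{(3)}(26) − f^{(3)}(4)] = −1/720 × (6.00000 − 6.00000) = 0.00000.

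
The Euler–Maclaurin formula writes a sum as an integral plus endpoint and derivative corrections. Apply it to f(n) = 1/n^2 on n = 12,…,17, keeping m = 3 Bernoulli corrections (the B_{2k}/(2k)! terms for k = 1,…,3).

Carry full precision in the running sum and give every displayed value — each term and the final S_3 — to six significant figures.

S_3 ≈ 0.0297745

The integral term ∫_12^17 1/x^2 dx = 0.0245098.
Boundary: ½(f(12) + f(17)) = ½(0.00694444 + 0.00346021) = 0.00520233.
So far: 0.0297121.
k=1: B_{2}/(2)! × [f^{(1)}(17) − f^{(1)}(12)] = 1/12 × (-0.000407083 − (-0.00115741)) = 6.25270e-05.
After k=1: 0.0297747.
k=2: B_{4}/(4)! × [f^{(3)}(17) − f^{(3)}(12)] = −1/720 × (-1.69031e-05 − (-9.64506e-05)) = -1.10483e-07.
After k=2: 0.0297745.
k=3: B_{6}/(6)! × [f^{(5)}(17) − f^{(5)}(12)] = 1/30240 × (-1.75465e-06 − (-2.00939e-05)) = 6.06456e-10.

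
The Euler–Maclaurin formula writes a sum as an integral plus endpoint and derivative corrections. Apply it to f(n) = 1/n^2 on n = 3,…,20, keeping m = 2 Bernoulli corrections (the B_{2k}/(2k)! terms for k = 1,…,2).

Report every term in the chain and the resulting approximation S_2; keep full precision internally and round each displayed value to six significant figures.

Integral: ∫_3^20 1/x^2 dx = 0.283333.
Endpoint term: (f(3) + f(20))/2 = (0.111111 + 0.00250000)/2 = 0.0568056.
So far: 0.340139.
Correction k=1: B_{2}/2! · (f^{(1)}(20) − f^{(1)}(3)) = 1/12 · (-0.000250000 − (-0.0740741)) = 0.00615201.
Partial sum through k=1: 0.346291.
Correction k=2: B_{4}/4! · (f^{(3)}(20) − f^{(3)}(3)) = −1/720 · (-7.50000e-06 − (-0.0987654)) = -0.000137164.

S_2 ≈ 0.346154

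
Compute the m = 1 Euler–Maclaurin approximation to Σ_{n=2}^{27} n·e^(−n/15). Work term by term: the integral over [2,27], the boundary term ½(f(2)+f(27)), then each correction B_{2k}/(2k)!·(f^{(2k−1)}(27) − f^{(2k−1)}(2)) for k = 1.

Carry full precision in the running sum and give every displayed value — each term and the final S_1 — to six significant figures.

Integral: ∫_2^27 x·e^(−x/15) dx = 119.031.
Endpoint term: (f(2) + f(27))/2 = (1.75035 + 4.46307)/2 = 3.10671.
Running total after boundary: 122.138.
k=1: B_{2}/(2)! × [f^{(1)}(27) − f^{(1)}(2)] = 1/12 × (-0.132239 − 0.758484) = -0.0742269.

S_1 ≈ 122.063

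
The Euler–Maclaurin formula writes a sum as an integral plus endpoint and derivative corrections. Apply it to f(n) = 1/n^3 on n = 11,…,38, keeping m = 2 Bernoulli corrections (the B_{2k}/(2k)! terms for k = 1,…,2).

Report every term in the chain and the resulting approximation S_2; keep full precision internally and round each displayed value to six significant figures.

S_2 ≈ 0.00418765

Integral: ∫_11^38 1/x^3 dx = 0.00378597.
Boundary: ½(f(11) + f(38)) = ½(0.000751315 + 1.82242e-05) = 0.000384770.
So far: 0.00417074.
Correction k=1: B_{2}/2! · (f^{(1)}(38) − f^{(1)}(11)) = 1/12 · (-1.43876e-06 − (-0.000204904)) = 1.69554e-05.
Partial sum through k=1: 0.00418770.
Correction k=2: B_{4}/4! · (f^{(3)}(38) − f^{(3)}(11)) = −1/720 · (-1.99274e-08 − (-3.38684e-05)) = -4.70118e-08.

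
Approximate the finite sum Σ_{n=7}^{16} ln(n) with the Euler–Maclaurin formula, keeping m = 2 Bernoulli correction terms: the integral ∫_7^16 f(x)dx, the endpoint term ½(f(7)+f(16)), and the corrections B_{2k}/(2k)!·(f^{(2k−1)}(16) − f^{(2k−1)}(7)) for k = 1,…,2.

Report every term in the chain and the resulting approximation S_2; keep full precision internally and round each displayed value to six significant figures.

The integral term ∫_7^16 ln(x) dx = 21.7400.
½[f(7) + f(16)] = ½[1.94591 + 2.77259] = 2.35925.
Integral + boundary = 24.0993.
Order-1 term: 1/12 · (0.0625000 − 0.142857) = -0.00669643.
Running total after k=1: 24.0926.
Order-2 term: −1/720 · (0.000488281 − 0.00583090) = 7.42031e-06.

S_2 ≈ 24.0926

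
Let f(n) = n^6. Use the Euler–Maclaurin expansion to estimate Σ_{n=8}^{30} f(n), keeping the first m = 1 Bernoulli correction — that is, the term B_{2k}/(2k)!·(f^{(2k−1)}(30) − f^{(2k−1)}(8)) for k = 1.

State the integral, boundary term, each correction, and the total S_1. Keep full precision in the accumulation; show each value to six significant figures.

S_1 ≈ 3.50075e+09

∫_8^30 x^6 dx evaluates to 3.12399e+09.
½[f(8) + f(30)] = ½[262144 + 7.29000e+08] = 3.64631e+08.
Running total after boundary: 3.48862e+09.
k=1: B_{2}/(2)! × [f^{(1)}(30) − f^{(1)}(8)] = 1/12 × (1.45800e+08 − 196608) = 1.21336e+07.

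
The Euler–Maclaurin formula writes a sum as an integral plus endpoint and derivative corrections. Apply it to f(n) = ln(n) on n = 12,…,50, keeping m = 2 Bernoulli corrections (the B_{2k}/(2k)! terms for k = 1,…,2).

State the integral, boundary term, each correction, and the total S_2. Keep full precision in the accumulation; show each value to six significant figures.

S_2 ≈ 130.975

∫_12^50 ln(x) dx evaluates to 127.782.
Boundary: ½(f(12) + f(50)) = ½(2.48491 + 3.91202) = 3.19846.
Running total after boundary: 130.981.
Correction k=1: B_{2}/2! · (f^{(1)}(50) − f^{(1)}(12)) = 1/12 · (0.0200000 − 0.0833333) = -0.00527778.
After k=1: 130.975.
Correction k=2: B_{4}/4! · (f^{(3)}(50) − f^{(3)}(12)) = −1/720 · (1.60000e-05 − 0.00115741) = 1.58529e-06.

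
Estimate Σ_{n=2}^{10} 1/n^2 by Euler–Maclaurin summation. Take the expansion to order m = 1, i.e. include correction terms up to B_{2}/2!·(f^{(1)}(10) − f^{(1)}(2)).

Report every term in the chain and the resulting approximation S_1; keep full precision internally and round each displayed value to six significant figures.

S_1 ≈ 0.550667

∫_2^10 1/x^2 dx evaluates to 0.400000.
Boundary: ½(f(2) + f(10)) = ½(0.250000 + 0.0100000) = 0.130000.
Integral + boundary = 0.530000.
Correction k=1: B_{2}/2! · (f^{(1)}(10) − f^{(1)}(2)) = 1/12 · (-0.00200000 − (-0.250000)) = 0.0206667.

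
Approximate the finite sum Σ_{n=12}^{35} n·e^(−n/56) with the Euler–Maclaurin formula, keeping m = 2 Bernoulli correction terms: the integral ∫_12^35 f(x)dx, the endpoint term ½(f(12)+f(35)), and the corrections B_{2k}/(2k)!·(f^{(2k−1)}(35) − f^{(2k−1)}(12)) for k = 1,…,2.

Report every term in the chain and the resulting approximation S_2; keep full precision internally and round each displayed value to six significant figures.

The integral term ∫_12^35 x·e^(−x/56) dx = 345.812.
½[f(12) + f(35)] = ½[9.68541 + 18.7341] = 14.2098.
Integral + boundary = 360.022.
Correction k=1: B_{2}/2! · (f^{(1)}(35) − f^{(1)}(12)) = 1/12 · (0.200723 − 0.634164) = -0.0361201.
Running total after k=1: 359.986.
Correction k=2: B_{4}/4! · (f^{(3)}(35) − f^{(3)}(12)) = −1/720 · (0.000405372 − 0.000716964) = 4.32767e-07.

S_2 ≈ 359.986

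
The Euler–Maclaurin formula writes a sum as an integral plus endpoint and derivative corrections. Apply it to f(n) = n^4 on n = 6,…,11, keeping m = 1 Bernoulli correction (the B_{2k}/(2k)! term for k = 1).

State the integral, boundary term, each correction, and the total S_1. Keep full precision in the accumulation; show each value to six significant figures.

The integral term ∫_6^11 x^4 dx = 30655.0.
½[f(6) + f(11)] = ½[1296.00 + 14641.0] = 7968.50.
Running total after boundary: 38623.5.
k=1: B_{2}/(2)! × [f^{(1)}(11) − f^{(1)}(6)] = 1/12 × (5324.00 − 864.000) = 371.667.

S_1 ≈ 38995.2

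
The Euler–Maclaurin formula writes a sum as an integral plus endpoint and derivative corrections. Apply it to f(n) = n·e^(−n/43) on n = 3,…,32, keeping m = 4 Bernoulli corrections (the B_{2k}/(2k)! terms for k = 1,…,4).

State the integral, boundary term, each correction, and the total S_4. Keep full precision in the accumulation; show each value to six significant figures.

S_4 ≈ 321.378

The integral term ∫_3^32 x·e^(−x/43) dx = 312.439.
Endpoint term: (f(3) + f(32))/2 = (2.79783 + 15.2039)/2 = 9.00085.
So far: 321.440.
k=1: B_{2}/(2)! × [f^{(1)}(32) − f^{(1)}(3)] = 1/12 × (0.121543 − 0.867545) = -0.0621669.
Running total after k=1: 321.378.
k=2: B_{4}/(4)! × [f^{(3)}(32) − f^{(3)}(3)] = −1/720 × (0.000579656 − 0.00147797) = 1.24766e-06.
Running total after k=2: 321.378.
k=3: B_{6}/(6)! × [f^{(5)}(32) − f^{(5)}(3)] = 1/30240 × (5.91443e-07 − 1.34491e-06) = -2.49163e-11.
Running total after k=3: 321.378.
k=4: B_{8}/(8)! × [f^{(7)}(32) − f^{(7)}(3)] = −1/1209600 × (4.70194e-10 − 1.02244e-09) = 4.56552e-16.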